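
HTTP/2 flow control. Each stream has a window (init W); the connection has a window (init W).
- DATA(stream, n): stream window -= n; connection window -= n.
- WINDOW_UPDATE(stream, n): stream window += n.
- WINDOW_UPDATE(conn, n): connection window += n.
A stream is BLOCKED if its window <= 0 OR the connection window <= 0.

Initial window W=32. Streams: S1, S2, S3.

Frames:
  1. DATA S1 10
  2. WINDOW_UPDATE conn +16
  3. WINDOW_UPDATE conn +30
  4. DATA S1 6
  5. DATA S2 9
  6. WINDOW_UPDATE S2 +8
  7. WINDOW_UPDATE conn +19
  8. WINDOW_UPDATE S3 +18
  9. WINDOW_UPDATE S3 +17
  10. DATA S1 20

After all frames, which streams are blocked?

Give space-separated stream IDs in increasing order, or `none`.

Answer: S1

Derivation:
Op 1: conn=22 S1=22 S2=32 S3=32 blocked=[]
Op 2: conn=38 S1=22 S2=32 S3=32 blocked=[]
Op 3: conn=68 S1=22 S2=32 S3=32 blocked=[]
Op 4: conn=62 S1=16 S2=32 S3=32 blocked=[]
Op 5: conn=53 S1=16 S2=23 S3=32 blocked=[]
Op 6: conn=53 S1=16 S2=31 S3=32 blocked=[]
Op 7: conn=72 S1=16 S2=31 S3=32 blocked=[]
Op 8: conn=72 S1=16 S2=31 S3=50 blocked=[]
Op 9: conn=72 S1=16 S2=31 S3=67 blocked=[]
Op 10: conn=52 S1=-4 S2=31 S3=67 blocked=[1]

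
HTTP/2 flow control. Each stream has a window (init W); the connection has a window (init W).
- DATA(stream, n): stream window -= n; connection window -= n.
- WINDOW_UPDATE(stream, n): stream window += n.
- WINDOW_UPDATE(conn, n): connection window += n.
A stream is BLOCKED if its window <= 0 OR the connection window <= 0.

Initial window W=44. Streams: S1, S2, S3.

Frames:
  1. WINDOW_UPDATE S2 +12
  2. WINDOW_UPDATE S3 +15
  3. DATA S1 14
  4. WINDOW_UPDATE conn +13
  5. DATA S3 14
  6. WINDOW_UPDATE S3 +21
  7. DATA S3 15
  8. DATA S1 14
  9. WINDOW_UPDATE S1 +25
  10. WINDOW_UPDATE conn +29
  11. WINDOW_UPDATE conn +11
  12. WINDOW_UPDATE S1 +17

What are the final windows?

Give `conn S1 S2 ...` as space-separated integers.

Answer: 40 58 56 51

Derivation:
Op 1: conn=44 S1=44 S2=56 S3=44 blocked=[]
Op 2: conn=44 S1=44 S2=56 S3=59 blocked=[]
Op 3: conn=30 S1=30 S2=56 S3=59 blocked=[]
Op 4: conn=43 S1=30 S2=56 S3=59 blocked=[]
Op 5: conn=29 S1=30 S2=56 S3=45 blocked=[]
Op 6: conn=29 S1=30 S2=56 S3=66 blocked=[]
Op 7: conn=14 S1=30 S2=56 S3=51 blocked=[]
Op 8: conn=0 S1=16 S2=56 S3=51 blocked=[1, 2, 3]
Op 9: conn=0 S1=41 S2=56 S3=51 blocked=[1, 2, 3]
Op 10: conn=29 S1=41 S2=56 S3=51 blocked=[]
Op 11: conn=40 S1=41 S2=56 S3=51 blocked=[]
Op 12: conn=40 S1=58 S2=56 S3=51 blocked=[]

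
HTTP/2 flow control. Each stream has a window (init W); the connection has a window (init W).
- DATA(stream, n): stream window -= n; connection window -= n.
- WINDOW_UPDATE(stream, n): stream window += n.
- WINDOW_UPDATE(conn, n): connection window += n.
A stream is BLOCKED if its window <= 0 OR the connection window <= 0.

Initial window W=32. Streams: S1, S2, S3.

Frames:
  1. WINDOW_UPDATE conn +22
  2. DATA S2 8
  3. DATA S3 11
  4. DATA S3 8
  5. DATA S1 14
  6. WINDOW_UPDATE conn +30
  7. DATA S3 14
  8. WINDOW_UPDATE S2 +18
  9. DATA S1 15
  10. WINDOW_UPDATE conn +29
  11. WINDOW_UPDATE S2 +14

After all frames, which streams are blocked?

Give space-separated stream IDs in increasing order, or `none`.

Op 1: conn=54 S1=32 S2=32 S3=32 blocked=[]
Op 2: conn=46 S1=32 S2=24 S3=32 blocked=[]
Op 3: conn=35 S1=32 S2=24 S3=21 blocked=[]
Op 4: conn=27 S1=32 S2=24 S3=13 blocked=[]
Op 5: conn=13 S1=18 S2=24 S3=13 blocked=[]
Op 6: conn=43 S1=18 S2=24 S3=13 blocked=[]
Op 7: conn=29 S1=18 S2=24 S3=-1 blocked=[3]
Op 8: conn=29 S1=18 S2=42 S3=-1 blocked=[3]
Op 9: conn=14 S1=3 S2=42 S3=-1 blocked=[3]
Op 10: conn=43 S1=3 S2=42 S3=-1 blocked=[3]
Op 11: conn=43 S1=3 S2=56 S3=-1 blocked=[3]

Answer: S3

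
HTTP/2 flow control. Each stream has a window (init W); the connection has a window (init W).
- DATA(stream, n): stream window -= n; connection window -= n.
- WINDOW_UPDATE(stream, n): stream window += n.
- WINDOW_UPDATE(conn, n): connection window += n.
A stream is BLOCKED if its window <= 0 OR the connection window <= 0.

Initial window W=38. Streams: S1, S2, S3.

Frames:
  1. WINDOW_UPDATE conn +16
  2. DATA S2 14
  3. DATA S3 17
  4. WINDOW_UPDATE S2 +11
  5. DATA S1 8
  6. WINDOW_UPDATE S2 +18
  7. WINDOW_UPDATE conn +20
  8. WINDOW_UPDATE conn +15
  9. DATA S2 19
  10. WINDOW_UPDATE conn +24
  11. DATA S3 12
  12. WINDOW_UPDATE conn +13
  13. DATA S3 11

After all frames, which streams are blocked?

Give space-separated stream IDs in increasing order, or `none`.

Answer: S3

Derivation:
Op 1: conn=54 S1=38 S2=38 S3=38 blocked=[]
Op 2: conn=40 S1=38 S2=24 S3=38 blocked=[]
Op 3: conn=23 S1=38 S2=24 S3=21 blocked=[]
Op 4: conn=23 S1=38 S2=35 S3=21 blocked=[]
Op 5: conn=15 S1=30 S2=35 S3=21 blocked=[]
Op 6: conn=15 S1=30 S2=53 S3=21 blocked=[]
Op 7: conn=35 S1=30 S2=53 S3=21 blocked=[]
Op 8: conn=50 S1=30 S2=53 S3=21 blocked=[]
Op 9: conn=31 S1=30 S2=34 S3=21 blocked=[]
Op 10: conn=55 S1=30 S2=34 S3=21 blocked=[]
Op 11: conn=43 S1=30 S2=34 S3=9 blocked=[]
Op 12: conn=56 S1=30 S2=34 S3=9 blocked=[]
Op 13: conn=45 S1=30 S2=34 S3=-2 blocked=[3]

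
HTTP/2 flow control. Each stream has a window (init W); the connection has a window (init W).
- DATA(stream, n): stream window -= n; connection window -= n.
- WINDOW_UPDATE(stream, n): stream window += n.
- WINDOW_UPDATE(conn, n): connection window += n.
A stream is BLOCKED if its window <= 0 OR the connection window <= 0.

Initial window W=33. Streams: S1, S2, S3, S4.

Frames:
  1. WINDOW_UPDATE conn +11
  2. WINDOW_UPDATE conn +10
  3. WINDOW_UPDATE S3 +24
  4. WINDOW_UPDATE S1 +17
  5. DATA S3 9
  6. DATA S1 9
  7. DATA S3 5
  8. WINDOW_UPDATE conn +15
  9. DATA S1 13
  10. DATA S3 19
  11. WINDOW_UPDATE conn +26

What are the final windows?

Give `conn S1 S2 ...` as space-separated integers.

Op 1: conn=44 S1=33 S2=33 S3=33 S4=33 blocked=[]
Op 2: conn=54 S1=33 S2=33 S3=33 S4=33 blocked=[]
Op 3: conn=54 S1=33 S2=33 S3=57 S4=33 blocked=[]
Op 4: conn=54 S1=50 S2=33 S3=57 S4=33 blocked=[]
Op 5: conn=45 S1=50 S2=33 S3=48 S4=33 blocked=[]
Op 6: conn=36 S1=41 S2=33 S3=48 S4=33 blocked=[]
Op 7: conn=31 S1=41 S2=33 S3=43 S4=33 blocked=[]
Op 8: conn=46 S1=41 S2=33 S3=43 S4=33 blocked=[]
Op 9: conn=33 S1=28 S2=33 S3=43 S4=33 blocked=[]
Op 10: conn=14 S1=28 S2=33 S3=24 S4=33 blocked=[]
Op 11: conn=40 S1=28 S2=33 S3=24 S4=33 blocked=[]

Answer: 40 28 33 24 33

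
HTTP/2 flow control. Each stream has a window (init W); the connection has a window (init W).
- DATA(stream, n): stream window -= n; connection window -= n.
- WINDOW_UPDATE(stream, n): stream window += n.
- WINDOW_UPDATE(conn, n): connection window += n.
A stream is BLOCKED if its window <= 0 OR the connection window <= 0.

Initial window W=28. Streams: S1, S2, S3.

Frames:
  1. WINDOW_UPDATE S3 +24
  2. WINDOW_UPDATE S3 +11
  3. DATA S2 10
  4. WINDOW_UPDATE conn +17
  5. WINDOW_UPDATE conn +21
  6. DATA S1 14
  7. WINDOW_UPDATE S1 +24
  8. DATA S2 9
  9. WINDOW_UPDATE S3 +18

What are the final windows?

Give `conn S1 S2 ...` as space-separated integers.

Answer: 33 38 9 81

Derivation:
Op 1: conn=28 S1=28 S2=28 S3=52 blocked=[]
Op 2: conn=28 S1=28 S2=28 S3=63 blocked=[]
Op 3: conn=18 S1=28 S2=18 S3=63 blocked=[]
Op 4: conn=35 S1=28 S2=18 S3=63 blocked=[]
Op 5: conn=56 S1=28 S2=18 S3=63 blocked=[]
Op 6: conn=42 S1=14 S2=18 S3=63 blocked=[]
Op 7: conn=42 S1=38 S2=18 S3=63 blocked=[]
Op 8: conn=33 S1=38 S2=9 S3=63 blocked=[]
Op 9: conn=33 S1=38 S2=9 S3=81 blocked=[]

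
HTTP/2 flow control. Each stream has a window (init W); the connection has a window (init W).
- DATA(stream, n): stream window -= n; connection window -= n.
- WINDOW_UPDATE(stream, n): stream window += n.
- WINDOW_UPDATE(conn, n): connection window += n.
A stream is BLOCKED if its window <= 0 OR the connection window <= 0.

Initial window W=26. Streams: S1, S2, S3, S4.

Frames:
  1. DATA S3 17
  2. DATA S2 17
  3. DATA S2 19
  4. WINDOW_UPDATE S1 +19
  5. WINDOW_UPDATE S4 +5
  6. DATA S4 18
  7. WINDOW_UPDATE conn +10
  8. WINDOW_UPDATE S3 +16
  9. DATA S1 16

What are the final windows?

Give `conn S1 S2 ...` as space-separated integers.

Answer: -51 29 -10 25 13

Derivation:
Op 1: conn=9 S1=26 S2=26 S3=9 S4=26 blocked=[]
Op 2: conn=-8 S1=26 S2=9 S3=9 S4=26 blocked=[1, 2, 3, 4]
Op 3: conn=-27 S1=26 S2=-10 S3=9 S4=26 blocked=[1, 2, 3, 4]
Op 4: conn=-27 S1=45 S2=-10 S3=9 S4=26 blocked=[1, 2, 3, 4]
Op 5: conn=-27 S1=45 S2=-10 S3=9 S4=31 blocked=[1, 2, 3, 4]
Op 6: conn=-45 S1=45 S2=-10 S3=9 S4=13 blocked=[1, 2, 3, 4]
Op 7: conn=-35 S1=45 S2=-10 S3=9 S4=13 blocked=[1, 2, 3, 4]
Op 8: conn=-35 S1=45 S2=-10 S3=25 S4=13 blocked=[1, 2, 3, 4]
Op 9: conn=-51 S1=29 S2=-10 S3=25 S4=13 blocked=[1, 2, 3, 4]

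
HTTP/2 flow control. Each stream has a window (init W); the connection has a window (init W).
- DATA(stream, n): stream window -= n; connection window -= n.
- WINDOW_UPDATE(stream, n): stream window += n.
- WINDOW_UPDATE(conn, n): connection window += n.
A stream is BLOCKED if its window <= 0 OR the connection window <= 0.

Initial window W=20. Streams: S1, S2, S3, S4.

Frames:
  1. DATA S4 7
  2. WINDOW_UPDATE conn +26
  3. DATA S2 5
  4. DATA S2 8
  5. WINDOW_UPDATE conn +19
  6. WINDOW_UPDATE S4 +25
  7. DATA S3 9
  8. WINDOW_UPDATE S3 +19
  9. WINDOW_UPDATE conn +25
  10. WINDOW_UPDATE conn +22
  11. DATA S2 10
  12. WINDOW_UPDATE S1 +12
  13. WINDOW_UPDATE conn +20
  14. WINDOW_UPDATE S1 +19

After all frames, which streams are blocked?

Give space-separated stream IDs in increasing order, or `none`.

Answer: S2

Derivation:
Op 1: conn=13 S1=20 S2=20 S3=20 S4=13 blocked=[]
Op 2: conn=39 S1=20 S2=20 S3=20 S4=13 blocked=[]
Op 3: conn=34 S1=20 S2=15 S3=20 S4=13 blocked=[]
Op 4: conn=26 S1=20 S2=7 S3=20 S4=13 blocked=[]
Op 5: conn=45 S1=20 S2=7 S3=20 S4=13 blocked=[]
Op 6: conn=45 S1=20 S2=7 S3=20 S4=38 blocked=[]
Op 7: conn=36 S1=20 S2=7 S3=11 S4=38 blocked=[]
Op 8: conn=36 S1=20 S2=7 S3=30 S4=38 blocked=[]
Op 9: conn=61 S1=20 S2=7 S3=30 S4=38 blocked=[]
Op 10: conn=83 S1=20 S2=7 S3=30 S4=38 blocked=[]
Op 11: conn=73 S1=20 S2=-3 S3=30 S4=38 blocked=[2]
Op 12: conn=73 S1=32 S2=-3 S3=30 S4=38 blocked=[2]
Op 13: conn=93 S1=32 S2=-3 S3=30 S4=38 blocked=[2]
Op 14: conn=93 S1=51 S2=-3 S3=30 S4=38 blocked=[2]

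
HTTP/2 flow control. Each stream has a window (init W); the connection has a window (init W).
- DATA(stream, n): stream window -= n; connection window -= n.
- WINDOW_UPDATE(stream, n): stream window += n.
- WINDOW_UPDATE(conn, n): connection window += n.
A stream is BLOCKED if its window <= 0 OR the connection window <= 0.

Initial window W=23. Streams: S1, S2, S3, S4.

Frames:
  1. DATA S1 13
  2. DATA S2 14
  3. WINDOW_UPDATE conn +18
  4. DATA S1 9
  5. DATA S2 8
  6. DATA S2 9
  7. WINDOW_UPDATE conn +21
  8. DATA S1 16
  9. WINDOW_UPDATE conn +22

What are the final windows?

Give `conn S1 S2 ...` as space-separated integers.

Answer: 15 -15 -8 23 23

Derivation:
Op 1: conn=10 S1=10 S2=23 S3=23 S4=23 blocked=[]
Op 2: conn=-4 S1=10 S2=9 S3=23 S4=23 blocked=[1, 2, 3, 4]
Op 3: conn=14 S1=10 S2=9 S3=23 S4=23 blocked=[]
Op 4: conn=5 S1=1 S2=9 S3=23 S4=23 blocked=[]
Op 5: conn=-3 S1=1 S2=1 S3=23 S4=23 blocked=[1, 2, 3, 4]
Op 6: conn=-12 S1=1 S2=-8 S3=23 S4=23 blocked=[1, 2, 3, 4]
Op 7: conn=9 S1=1 S2=-8 S3=23 S4=23 blocked=[2]
Op 8: conn=-7 S1=-15 S2=-8 S3=23 S4=23 blocked=[1, 2, 3, 4]
Op 9: conn=15 S1=-15 S2=-8 S3=23 S4=23 blocked=[1, 2]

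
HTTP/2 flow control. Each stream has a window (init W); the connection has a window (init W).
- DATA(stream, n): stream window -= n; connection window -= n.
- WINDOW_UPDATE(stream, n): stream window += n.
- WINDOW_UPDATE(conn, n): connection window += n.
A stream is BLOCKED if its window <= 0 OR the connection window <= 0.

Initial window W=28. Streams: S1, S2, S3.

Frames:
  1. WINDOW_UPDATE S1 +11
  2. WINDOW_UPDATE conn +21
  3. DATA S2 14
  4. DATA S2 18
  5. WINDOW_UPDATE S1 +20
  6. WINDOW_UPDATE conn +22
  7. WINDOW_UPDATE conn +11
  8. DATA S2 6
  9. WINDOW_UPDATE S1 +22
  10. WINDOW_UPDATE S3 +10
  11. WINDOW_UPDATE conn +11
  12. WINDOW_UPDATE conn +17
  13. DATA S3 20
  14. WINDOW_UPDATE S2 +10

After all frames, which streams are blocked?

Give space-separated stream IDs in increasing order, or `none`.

Answer: S2

Derivation:
Op 1: conn=28 S1=39 S2=28 S3=28 blocked=[]
Op 2: conn=49 S1=39 S2=28 S3=28 blocked=[]
Op 3: conn=35 S1=39 S2=14 S3=28 blocked=[]
Op 4: conn=17 S1=39 S2=-4 S3=28 blocked=[2]
Op 5: conn=17 S1=59 S2=-4 S3=28 blocked=[2]
Op 6: conn=39 S1=59 S2=-4 S3=28 blocked=[2]
Op 7: conn=50 S1=59 S2=-4 S3=28 blocked=[2]
Op 8: conn=44 S1=59 S2=-10 S3=28 blocked=[2]
Op 9: conn=44 S1=81 S2=-10 S3=28 blocked=[2]
Op 10: conn=44 S1=81 S2=-10 S3=38 blocked=[2]
Op 11: conn=55 S1=81 S2=-10 S3=38 blocked=[2]
Op 12: conn=72 S1=81 S2=-10 S3=38 blocked=[2]
Op 13: conn=52 S1=81 S2=-10 S3=18 blocked=[2]
Op 14: conn=52 S1=81 S2=0 S3=18 blocked=[2]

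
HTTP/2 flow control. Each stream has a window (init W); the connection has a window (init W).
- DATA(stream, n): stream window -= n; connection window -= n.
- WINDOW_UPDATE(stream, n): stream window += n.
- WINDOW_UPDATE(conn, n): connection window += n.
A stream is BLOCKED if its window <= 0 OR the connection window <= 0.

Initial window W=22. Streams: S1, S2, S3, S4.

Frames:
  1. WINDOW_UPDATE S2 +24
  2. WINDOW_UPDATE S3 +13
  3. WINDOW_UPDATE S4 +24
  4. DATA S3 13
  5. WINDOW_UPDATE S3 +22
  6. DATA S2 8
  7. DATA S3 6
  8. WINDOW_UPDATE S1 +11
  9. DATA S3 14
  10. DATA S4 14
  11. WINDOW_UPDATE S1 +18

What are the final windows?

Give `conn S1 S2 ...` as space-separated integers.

Op 1: conn=22 S1=22 S2=46 S3=22 S4=22 blocked=[]
Op 2: conn=22 S1=22 S2=46 S3=35 S4=22 blocked=[]
Op 3: conn=22 S1=22 S2=46 S3=35 S4=46 blocked=[]
Op 4: conn=9 S1=22 S2=46 S3=22 S4=46 blocked=[]
Op 5: conn=9 S1=22 S2=46 S3=44 S4=46 blocked=[]
Op 6: conn=1 S1=22 S2=38 S3=44 S4=46 blocked=[]
Op 7: conn=-5 S1=22 S2=38 S3=38 S4=46 blocked=[1, 2, 3, 4]
Op 8: conn=-5 S1=33 S2=38 S3=38 S4=46 blocked=[1, 2, 3, 4]
Op 9: conn=-19 S1=33 S2=38 S3=24 S4=46 blocked=[1, 2, 3, 4]
Op 10: conn=-33 S1=33 S2=38 S3=24 S4=32 blocked=[1, 2, 3, 4]
Op 11: conn=-33 S1=51 S2=38 S3=24 S4=32 blocked=[1, 2, 3, 4]

Answer: -33 51 38 24 32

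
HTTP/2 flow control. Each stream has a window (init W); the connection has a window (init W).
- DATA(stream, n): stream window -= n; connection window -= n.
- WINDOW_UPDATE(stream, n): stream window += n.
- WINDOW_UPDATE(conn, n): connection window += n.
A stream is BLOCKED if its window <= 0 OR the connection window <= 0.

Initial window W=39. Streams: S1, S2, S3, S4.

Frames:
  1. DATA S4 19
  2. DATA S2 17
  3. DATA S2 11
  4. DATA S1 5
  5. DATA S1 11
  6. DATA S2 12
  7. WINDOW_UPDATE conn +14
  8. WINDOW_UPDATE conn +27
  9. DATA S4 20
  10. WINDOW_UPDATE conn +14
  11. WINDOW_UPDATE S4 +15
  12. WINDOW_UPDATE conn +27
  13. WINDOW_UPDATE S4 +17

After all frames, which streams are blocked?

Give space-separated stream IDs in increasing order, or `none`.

Answer: S2

Derivation:
Op 1: conn=20 S1=39 S2=39 S3=39 S4=20 blocked=[]
Op 2: conn=3 S1=39 S2=22 S3=39 S4=20 blocked=[]
Op 3: conn=-8 S1=39 S2=11 S3=39 S4=20 blocked=[1, 2, 3, 4]
Op 4: conn=-13 S1=34 S2=11 S3=39 S4=20 blocked=[1, 2, 3, 4]
Op 5: conn=-24 S1=23 S2=11 S3=39 S4=20 blocked=[1, 2, 3, 4]
Op 6: conn=-36 S1=23 S2=-1 S3=39 S4=20 blocked=[1, 2, 3, 4]
Op 7: conn=-22 S1=23 S2=-1 S3=39 S4=20 blocked=[1, 2, 3, 4]
Op 8: conn=5 S1=23 S2=-1 S3=39 S4=20 blocked=[2]
Op 9: conn=-15 S1=23 S2=-1 S3=39 S4=0 blocked=[1, 2, 3, 4]
Op 10: conn=-1 S1=23 S2=-1 S3=39 S4=0 blocked=[1, 2, 3, 4]
Op 11: conn=-1 S1=23 S2=-1 S3=39 S4=15 blocked=[1, 2, 3, 4]
Op 12: conn=26 S1=23 S2=-1 S3=39 S4=15 blocked=[2]
Op 13: conn=26 S1=23 S2=-1 S3=39 S4=32 blocked=[2]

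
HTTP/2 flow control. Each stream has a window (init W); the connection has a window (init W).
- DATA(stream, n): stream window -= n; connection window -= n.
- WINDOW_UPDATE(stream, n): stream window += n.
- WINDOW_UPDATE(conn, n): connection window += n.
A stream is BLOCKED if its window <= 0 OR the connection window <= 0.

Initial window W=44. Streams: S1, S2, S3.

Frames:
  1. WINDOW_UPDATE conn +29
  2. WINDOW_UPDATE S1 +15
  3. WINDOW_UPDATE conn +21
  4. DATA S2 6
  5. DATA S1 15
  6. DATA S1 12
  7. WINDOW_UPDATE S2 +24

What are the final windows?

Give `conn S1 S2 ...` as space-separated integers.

Answer: 61 32 62 44

Derivation:
Op 1: conn=73 S1=44 S2=44 S3=44 blocked=[]
Op 2: conn=73 S1=59 S2=44 S3=44 blocked=[]
Op 3: conn=94 S1=59 S2=44 S3=44 blocked=[]
Op 4: conn=88 S1=59 S2=38 S3=44 blocked=[]
Op 5: conn=73 S1=44 S2=38 S3=44 blocked=[]
Op 6: conn=61 S1=32 S2=38 S3=44 blocked=[]
Op 7: conn=61 S1=32 S2=62 S3=44 blocked=[]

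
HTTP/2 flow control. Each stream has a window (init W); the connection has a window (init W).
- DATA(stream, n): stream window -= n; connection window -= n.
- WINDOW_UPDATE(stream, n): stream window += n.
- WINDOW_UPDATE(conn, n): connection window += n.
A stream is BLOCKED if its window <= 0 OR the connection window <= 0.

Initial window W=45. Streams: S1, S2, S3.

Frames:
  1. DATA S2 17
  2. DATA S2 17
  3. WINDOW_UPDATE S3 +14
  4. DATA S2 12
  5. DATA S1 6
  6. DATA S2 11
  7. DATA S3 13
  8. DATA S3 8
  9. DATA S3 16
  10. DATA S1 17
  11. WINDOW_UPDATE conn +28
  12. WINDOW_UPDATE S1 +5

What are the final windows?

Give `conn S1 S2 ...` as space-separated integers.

Answer: -44 27 -12 22

Derivation:
Op 1: conn=28 S1=45 S2=28 S3=45 blocked=[]
Op 2: conn=11 S1=45 S2=11 S3=45 blocked=[]
Op 3: conn=11 S1=45 S2=11 S3=59 blocked=[]
Op 4: conn=-1 S1=45 S2=-1 S3=59 blocked=[1, 2, 3]
Op 5: conn=-7 S1=39 S2=-1 S3=59 blocked=[1, 2, 3]
Op 6: conn=-18 S1=39 S2=-12 S3=59 blocked=[1, 2, 3]
Op 7: conn=-31 S1=39 S2=-12 S3=46 blocked=[1, 2, 3]
Op 8: conn=-39 S1=39 S2=-12 S3=38 blocked=[1, 2, 3]
Op 9: conn=-55 S1=39 S2=-12 S3=22 blocked=[1, 2, 3]
Op 10: conn=-72 S1=22 S2=-12 S3=22 blocked=[1, 2, 3]
Op 11: conn=-44 S1=22 S2=-12 S3=22 blocked=[1, 2, 3]
Op 12: conn=-44 S1=27 S2=-12 S3=22 blocked=[1, 2, 3]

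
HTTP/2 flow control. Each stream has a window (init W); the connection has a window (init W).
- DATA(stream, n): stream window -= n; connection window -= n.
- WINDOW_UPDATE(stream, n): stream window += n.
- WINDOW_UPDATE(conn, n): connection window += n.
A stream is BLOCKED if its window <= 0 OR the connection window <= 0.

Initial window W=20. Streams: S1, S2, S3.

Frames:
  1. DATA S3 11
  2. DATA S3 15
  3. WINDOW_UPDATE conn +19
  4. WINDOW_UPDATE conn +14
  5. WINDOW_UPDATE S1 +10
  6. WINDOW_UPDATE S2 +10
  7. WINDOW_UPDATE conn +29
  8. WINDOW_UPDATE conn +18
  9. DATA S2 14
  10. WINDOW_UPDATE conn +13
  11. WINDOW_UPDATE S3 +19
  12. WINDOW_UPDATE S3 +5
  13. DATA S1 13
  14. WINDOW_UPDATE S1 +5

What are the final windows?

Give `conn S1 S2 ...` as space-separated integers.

Op 1: conn=9 S1=20 S2=20 S3=9 blocked=[]
Op 2: conn=-6 S1=20 S2=20 S3=-6 blocked=[1, 2, 3]
Op 3: conn=13 S1=20 S2=20 S3=-6 blocked=[3]
Op 4: conn=27 S1=20 S2=20 S3=-6 blocked=[3]
Op 5: conn=27 S1=30 S2=20 S3=-6 blocked=[3]
Op 6: conn=27 S1=30 S2=30 S3=-6 blocked=[3]
Op 7: conn=56 S1=30 S2=30 S3=-6 blocked=[3]
Op 8: conn=74 S1=30 S2=30 S3=-6 blocked=[3]
Op 9: conn=60 S1=30 S2=16 S3=-6 blocked=[3]
Op 10: conn=73 S1=30 S2=16 S3=-6 blocked=[3]
Op 11: conn=73 S1=30 S2=16 S3=13 blocked=[]
Op 12: conn=73 S1=30 S2=16 S3=18 blocked=[]
Op 13: conn=60 S1=17 S2=16 S3=18 blocked=[]
Op 14: conn=60 S1=22 S2=16 S3=18 blocked=[]

Answer: 60 22 16 18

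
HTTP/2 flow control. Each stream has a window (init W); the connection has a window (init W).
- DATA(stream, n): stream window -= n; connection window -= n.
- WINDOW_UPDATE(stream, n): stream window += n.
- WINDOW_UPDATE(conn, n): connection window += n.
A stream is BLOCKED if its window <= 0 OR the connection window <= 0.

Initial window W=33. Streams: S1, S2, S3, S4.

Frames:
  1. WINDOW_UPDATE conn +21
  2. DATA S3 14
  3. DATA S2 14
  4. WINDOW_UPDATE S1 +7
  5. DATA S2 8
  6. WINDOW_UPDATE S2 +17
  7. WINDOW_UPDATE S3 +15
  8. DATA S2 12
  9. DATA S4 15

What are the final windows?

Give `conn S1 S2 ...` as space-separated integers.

Answer: -9 40 16 34 18

Derivation:
Op 1: conn=54 S1=33 S2=33 S3=33 S4=33 blocked=[]
Op 2: conn=40 S1=33 S2=33 S3=19 S4=33 blocked=[]
Op 3: conn=26 S1=33 S2=19 S3=19 S4=33 blocked=[]
Op 4: conn=26 S1=40 S2=19 S3=19 S4=33 blocked=[]
Op 5: conn=18 S1=40 S2=11 S3=19 S4=33 blocked=[]
Op 6: conn=18 S1=40 S2=28 S3=19 S4=33 blocked=[]
Op 7: conn=18 S1=40 S2=28 S3=34 S4=33 blocked=[]
Op 8: conn=6 S1=40 S2=16 S3=34 S4=33 blocked=[]
Op 9: conn=-9 S1=40 S2=16 S3=34 S4=18 blocked=[1, 2, 3, 4]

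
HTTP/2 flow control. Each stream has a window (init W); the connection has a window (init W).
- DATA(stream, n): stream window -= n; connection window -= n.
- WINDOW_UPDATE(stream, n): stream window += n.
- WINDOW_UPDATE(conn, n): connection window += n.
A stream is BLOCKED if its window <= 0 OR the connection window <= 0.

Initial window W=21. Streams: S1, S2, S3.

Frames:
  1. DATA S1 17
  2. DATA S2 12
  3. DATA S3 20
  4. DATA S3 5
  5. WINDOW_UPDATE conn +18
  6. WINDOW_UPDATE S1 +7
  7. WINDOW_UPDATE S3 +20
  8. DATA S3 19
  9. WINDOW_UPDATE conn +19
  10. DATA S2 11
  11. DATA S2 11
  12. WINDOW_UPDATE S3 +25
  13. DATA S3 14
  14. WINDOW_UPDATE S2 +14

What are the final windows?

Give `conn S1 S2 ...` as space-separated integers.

Op 1: conn=4 S1=4 S2=21 S3=21 blocked=[]
Op 2: conn=-8 S1=4 S2=9 S3=21 blocked=[1, 2, 3]
Op 3: conn=-28 S1=4 S2=9 S3=1 blocked=[1, 2, 3]
Op 4: conn=-33 S1=4 S2=9 S3=-4 blocked=[1, 2, 3]
Op 5: conn=-15 S1=4 S2=9 S3=-4 blocked=[1, 2, 3]
Op 6: conn=-15 S1=11 S2=9 S3=-4 blocked=[1, 2, 3]
Op 7: conn=-15 S1=11 S2=9 S3=16 blocked=[1, 2, 3]
Op 8: conn=-34 S1=11 S2=9 S3=-3 blocked=[1, 2, 3]
Op 9: conn=-15 S1=11 S2=9 S3=-3 blocked=[1, 2, 3]
Op 10: conn=-26 S1=11 S2=-2 S3=-3 blocked=[1, 2, 3]
Op 11: conn=-37 S1=11 S2=-13 S3=-3 blocked=[1, 2, 3]
Op 12: conn=-37 S1=11 S2=-13 S3=22 blocked=[1, 2, 3]
Op 13: conn=-51 S1=11 S2=-13 S3=8 blocked=[1, 2, 3]
Op 14: conn=-51 S1=11 S2=1 S3=8 blocked=[1, 2, 3]

Answer: -51 11 1 8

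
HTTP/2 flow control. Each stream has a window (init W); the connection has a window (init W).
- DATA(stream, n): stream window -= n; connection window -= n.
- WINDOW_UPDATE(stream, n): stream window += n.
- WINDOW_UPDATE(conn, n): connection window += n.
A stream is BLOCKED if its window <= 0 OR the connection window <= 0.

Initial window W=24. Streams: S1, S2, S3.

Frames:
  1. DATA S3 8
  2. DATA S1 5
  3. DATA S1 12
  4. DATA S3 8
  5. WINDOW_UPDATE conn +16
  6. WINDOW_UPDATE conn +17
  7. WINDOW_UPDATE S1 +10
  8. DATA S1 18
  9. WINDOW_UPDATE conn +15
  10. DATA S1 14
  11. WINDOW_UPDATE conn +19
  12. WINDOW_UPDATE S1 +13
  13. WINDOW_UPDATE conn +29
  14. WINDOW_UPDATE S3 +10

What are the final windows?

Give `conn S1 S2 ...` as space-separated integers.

Op 1: conn=16 S1=24 S2=24 S3=16 blocked=[]
Op 2: conn=11 S1=19 S2=24 S3=16 blocked=[]
Op 3: conn=-1 S1=7 S2=24 S3=16 blocked=[1, 2, 3]
Op 4: conn=-9 S1=7 S2=24 S3=8 blocked=[1, 2, 3]
Op 5: conn=7 S1=7 S2=24 S3=8 blocked=[]
Op 6: conn=24 S1=7 S2=24 S3=8 blocked=[]
Op 7: conn=24 S1=17 S2=24 S3=8 blocked=[]
Op 8: conn=6 S1=-1 S2=24 S3=8 blocked=[1]
Op 9: conn=21 S1=-1 S2=24 S3=8 blocked=[1]
Op 10: conn=7 S1=-15 S2=24 S3=8 blocked=[1]
Op 11: conn=26 S1=-15 S2=24 S3=8 blocked=[1]
Op 12: conn=26 S1=-2 S2=24 S3=8 blocked=[1]
Op 13: conn=55 S1=-2 S2=24 S3=8 blocked=[1]
Op 14: conn=55 S1=-2 S2=24 S3=18 blocked=[1]

Answer: 55 -2 24 18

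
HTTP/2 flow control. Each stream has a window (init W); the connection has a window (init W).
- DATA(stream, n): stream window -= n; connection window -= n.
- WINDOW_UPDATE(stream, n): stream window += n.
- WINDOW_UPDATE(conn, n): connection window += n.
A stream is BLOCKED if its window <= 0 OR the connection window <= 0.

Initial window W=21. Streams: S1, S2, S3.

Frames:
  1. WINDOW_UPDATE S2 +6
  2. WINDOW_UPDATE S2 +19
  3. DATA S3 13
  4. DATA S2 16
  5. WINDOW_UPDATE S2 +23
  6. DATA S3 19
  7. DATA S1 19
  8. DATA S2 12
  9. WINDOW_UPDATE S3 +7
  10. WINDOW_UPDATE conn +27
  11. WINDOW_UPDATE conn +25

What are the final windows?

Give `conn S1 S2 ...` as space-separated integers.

Op 1: conn=21 S1=21 S2=27 S3=21 blocked=[]
Op 2: conn=21 S1=21 S2=46 S3=21 blocked=[]
Op 3: conn=8 S1=21 S2=46 S3=8 blocked=[]
Op 4: conn=-8 S1=21 S2=30 S3=8 blocked=[1, 2, 3]
Op 5: conn=-8 S1=21 S2=53 S3=8 blocked=[1, 2, 3]
Op 6: conn=-27 S1=21 S2=53 S3=-11 blocked=[1, 2, 3]
Op 7: conn=-46 S1=2 S2=53 S3=-11 blocked=[1, 2, 3]
Op 8: conn=-58 S1=2 S2=41 S3=-11 blocked=[1, 2, 3]
Op 9: conn=-58 S1=2 S2=41 S3=-4 blocked=[1, 2, 3]
Op 10: conn=-31 S1=2 S2=41 S3=-4 blocked=[1, 2, 3]
Op 11: conn=-6 S1=2 S2=41 S3=-4 blocked=[1, 2, 3]

Answer: -6 2 41 -4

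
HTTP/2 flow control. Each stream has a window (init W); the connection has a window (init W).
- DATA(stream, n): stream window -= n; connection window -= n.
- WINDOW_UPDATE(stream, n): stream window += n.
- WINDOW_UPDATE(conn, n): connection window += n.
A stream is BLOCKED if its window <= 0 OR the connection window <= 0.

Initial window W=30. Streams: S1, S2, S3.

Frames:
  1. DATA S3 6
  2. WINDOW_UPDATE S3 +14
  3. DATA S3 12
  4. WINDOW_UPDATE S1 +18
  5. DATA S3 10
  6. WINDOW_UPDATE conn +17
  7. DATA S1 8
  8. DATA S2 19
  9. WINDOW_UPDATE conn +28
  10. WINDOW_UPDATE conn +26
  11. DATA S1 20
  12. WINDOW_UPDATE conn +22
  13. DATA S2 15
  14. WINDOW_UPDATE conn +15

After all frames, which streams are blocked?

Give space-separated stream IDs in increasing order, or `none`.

Op 1: conn=24 S1=30 S2=30 S3=24 blocked=[]
Op 2: conn=24 S1=30 S2=30 S3=38 blocked=[]
Op 3: conn=12 S1=30 S2=30 S3=26 blocked=[]
Op 4: conn=12 S1=48 S2=30 S3=26 blocked=[]
Op 5: conn=2 S1=48 S2=30 S3=16 blocked=[]
Op 6: conn=19 S1=48 S2=30 S3=16 blocked=[]
Op 7: conn=11 S1=40 S2=30 S3=16 blocked=[]
Op 8: conn=-8 S1=40 S2=11 S3=16 blocked=[1, 2, 3]
Op 9: conn=20 S1=40 S2=11 S3=16 blocked=[]
Op 10: conn=46 S1=40 S2=11 S3=16 blocked=[]
Op 11: conn=26 S1=20 S2=11 S3=16 blocked=[]
Op 12: conn=48 S1=20 S2=11 S3=16 blocked=[]
Op 13: conn=33 S1=20 S2=-4 S3=16 blocked=[2]
Op 14: conn=48 S1=20 S2=-4 S3=16 blocked=[2]

Answer: S2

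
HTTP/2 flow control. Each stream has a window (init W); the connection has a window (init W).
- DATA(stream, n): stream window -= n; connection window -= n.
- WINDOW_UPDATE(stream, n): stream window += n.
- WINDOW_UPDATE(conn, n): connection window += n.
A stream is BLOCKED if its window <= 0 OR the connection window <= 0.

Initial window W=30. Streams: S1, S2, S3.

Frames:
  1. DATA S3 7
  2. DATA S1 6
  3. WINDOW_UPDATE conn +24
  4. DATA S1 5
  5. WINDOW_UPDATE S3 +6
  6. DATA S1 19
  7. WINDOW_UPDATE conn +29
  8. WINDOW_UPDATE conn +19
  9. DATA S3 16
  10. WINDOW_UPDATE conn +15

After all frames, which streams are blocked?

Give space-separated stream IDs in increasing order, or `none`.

Op 1: conn=23 S1=30 S2=30 S3=23 blocked=[]
Op 2: conn=17 S1=24 S2=30 S3=23 blocked=[]
Op 3: conn=41 S1=24 S2=30 S3=23 blocked=[]
Op 4: conn=36 S1=19 S2=30 S3=23 blocked=[]
Op 5: conn=36 S1=19 S2=30 S3=29 blocked=[]
Op 6: conn=17 S1=0 S2=30 S3=29 blocked=[1]
Op 7: conn=46 S1=0 S2=30 S3=29 blocked=[1]
Op 8: conn=65 S1=0 S2=30 S3=29 blocked=[1]
Op 9: conn=49 S1=0 S2=30 S3=13 blocked=[1]
Op 10: conn=64 S1=0 S2=30 S3=13 blocked=[1]

Answer: S1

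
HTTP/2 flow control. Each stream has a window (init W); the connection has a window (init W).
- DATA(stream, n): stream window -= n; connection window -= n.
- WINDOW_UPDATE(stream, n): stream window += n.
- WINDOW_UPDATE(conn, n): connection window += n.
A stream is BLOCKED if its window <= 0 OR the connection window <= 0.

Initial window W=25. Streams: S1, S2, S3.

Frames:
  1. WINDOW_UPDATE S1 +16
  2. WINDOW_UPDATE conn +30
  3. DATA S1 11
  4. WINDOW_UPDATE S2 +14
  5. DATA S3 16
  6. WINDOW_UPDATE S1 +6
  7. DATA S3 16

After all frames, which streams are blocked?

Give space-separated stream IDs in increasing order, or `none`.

Op 1: conn=25 S1=41 S2=25 S3=25 blocked=[]
Op 2: conn=55 S1=41 S2=25 S3=25 blocked=[]
Op 3: conn=44 S1=30 S2=25 S3=25 blocked=[]
Op 4: conn=44 S1=30 S2=39 S3=25 blocked=[]
Op 5: conn=28 S1=30 S2=39 S3=9 blocked=[]
Op 6: conn=28 S1=36 S2=39 S3=9 blocked=[]
Op 7: conn=12 S1=36 S2=39 S3=-7 blocked=[3]

Answer: S3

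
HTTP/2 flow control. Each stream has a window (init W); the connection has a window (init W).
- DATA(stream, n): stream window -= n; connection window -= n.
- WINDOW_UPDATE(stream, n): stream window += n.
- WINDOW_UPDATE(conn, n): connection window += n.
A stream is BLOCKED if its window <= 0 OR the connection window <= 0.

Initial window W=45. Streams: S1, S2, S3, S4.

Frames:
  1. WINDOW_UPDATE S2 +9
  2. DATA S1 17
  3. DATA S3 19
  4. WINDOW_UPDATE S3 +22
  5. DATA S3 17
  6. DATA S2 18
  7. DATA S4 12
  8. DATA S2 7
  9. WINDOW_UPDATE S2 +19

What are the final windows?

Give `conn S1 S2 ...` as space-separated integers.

Answer: -45 28 48 31 33

Derivation:
Op 1: conn=45 S1=45 S2=54 S3=45 S4=45 blocked=[]
Op 2: conn=28 S1=28 S2=54 S3=45 S4=45 blocked=[]
Op 3: conn=9 S1=28 S2=54 S3=26 S4=45 blocked=[]
Op 4: conn=9 S1=28 S2=54 S3=48 S4=45 blocked=[]
Op 5: conn=-8 S1=28 S2=54 S3=31 S4=45 blocked=[1, 2, 3, 4]
Op 6: conn=-26 S1=28 S2=36 S3=31 S4=45 blocked=[1, 2, 3, 4]
Op 7: conn=-38 S1=28 S2=36 S3=31 S4=33 blocked=[1, 2, 3, 4]
Op 8: conn=-45 S1=28 S2=29 S3=31 S4=33 blocked=[1, 2, 3, 4]
Op 9: conn=-45 S1=28 S2=48 S3=31 S4=33 blocked=[1, 2, 3, 4]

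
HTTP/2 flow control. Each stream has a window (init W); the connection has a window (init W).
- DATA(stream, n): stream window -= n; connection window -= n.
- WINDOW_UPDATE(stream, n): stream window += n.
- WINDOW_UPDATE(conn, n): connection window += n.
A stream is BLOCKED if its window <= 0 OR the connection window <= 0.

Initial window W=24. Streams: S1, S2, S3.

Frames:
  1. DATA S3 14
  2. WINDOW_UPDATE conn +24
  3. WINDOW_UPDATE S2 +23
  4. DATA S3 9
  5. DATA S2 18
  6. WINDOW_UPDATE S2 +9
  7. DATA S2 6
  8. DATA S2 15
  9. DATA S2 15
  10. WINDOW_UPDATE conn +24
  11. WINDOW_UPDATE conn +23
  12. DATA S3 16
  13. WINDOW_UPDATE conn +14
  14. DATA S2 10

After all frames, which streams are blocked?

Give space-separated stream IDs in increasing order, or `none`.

Answer: S2 S3

Derivation:
Op 1: conn=10 S1=24 S2=24 S3=10 blocked=[]
Op 2: conn=34 S1=24 S2=24 S3=10 blocked=[]
Op 3: conn=34 S1=24 S2=47 S3=10 blocked=[]
Op 4: conn=25 S1=24 S2=47 S3=1 blocked=[]
Op 5: conn=7 S1=24 S2=29 S3=1 blocked=[]
Op 6: conn=7 S1=24 S2=38 S3=1 blocked=[]
Op 7: conn=1 S1=24 S2=32 S3=1 blocked=[]
Op 8: conn=-14 S1=24 S2=17 S3=1 blocked=[1, 2, 3]
Op 9: conn=-29 S1=24 S2=2 S3=1 blocked=[1, 2, 3]
Op 10: conn=-5 S1=24 S2=2 S3=1 blocked=[1, 2, 3]
Op 11: conn=18 S1=24 S2=2 S3=1 blocked=[]
Op 12: conn=2 S1=24 S2=2 S3=-15 blocked=[3]
Op 13: conn=16 S1=24 S2=2 S3=-15 blocked=[3]
Op 14: conn=6 S1=24 S2=-8 S3=-15 blocked=[2, 3]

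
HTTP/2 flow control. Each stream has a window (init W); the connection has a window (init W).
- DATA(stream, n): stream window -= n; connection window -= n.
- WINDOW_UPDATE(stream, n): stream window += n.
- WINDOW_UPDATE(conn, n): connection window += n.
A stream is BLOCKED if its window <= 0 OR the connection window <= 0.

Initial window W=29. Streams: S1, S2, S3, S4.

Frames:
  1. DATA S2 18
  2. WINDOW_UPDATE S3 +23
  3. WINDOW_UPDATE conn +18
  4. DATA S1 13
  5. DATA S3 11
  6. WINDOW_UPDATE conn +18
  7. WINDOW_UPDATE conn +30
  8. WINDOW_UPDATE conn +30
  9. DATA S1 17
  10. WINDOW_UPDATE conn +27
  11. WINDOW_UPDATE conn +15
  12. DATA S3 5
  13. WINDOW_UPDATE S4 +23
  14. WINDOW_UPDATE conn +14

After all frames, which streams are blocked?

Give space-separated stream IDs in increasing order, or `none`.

Answer: S1

Derivation:
Op 1: conn=11 S1=29 S2=11 S3=29 S4=29 blocked=[]
Op 2: conn=11 S1=29 S2=11 S3=52 S4=29 blocked=[]
Op 3: conn=29 S1=29 S2=11 S3=52 S4=29 blocked=[]
Op 4: conn=16 S1=16 S2=11 S3=52 S4=29 blocked=[]
Op 5: conn=5 S1=16 S2=11 S3=41 S4=29 blocked=[]
Op 6: conn=23 S1=16 S2=11 S3=41 S4=29 blocked=[]
Op 7: conn=53 S1=16 S2=11 S3=41 S4=29 blocked=[]
Op 8: conn=83 S1=16 S2=11 S3=41 S4=29 blocked=[]
Op 9: conn=66 S1=-1 S2=11 S3=41 S4=29 blocked=[1]
Op 10: conn=93 S1=-1 S2=11 S3=41 S4=29 blocked=[1]
Op 11: conn=108 S1=-1 S2=11 S3=41 S4=29 blocked=[1]
Op 12: conn=103 S1=-1 S2=11 S3=36 S4=29 blocked=[1]
Op 13: conn=103 S1=-1 S2=11 S3=36 S4=52 blocked=[1]
Op 14: conn=117 S1=-1 S2=11 S3=36 S4=52 blocked=[1]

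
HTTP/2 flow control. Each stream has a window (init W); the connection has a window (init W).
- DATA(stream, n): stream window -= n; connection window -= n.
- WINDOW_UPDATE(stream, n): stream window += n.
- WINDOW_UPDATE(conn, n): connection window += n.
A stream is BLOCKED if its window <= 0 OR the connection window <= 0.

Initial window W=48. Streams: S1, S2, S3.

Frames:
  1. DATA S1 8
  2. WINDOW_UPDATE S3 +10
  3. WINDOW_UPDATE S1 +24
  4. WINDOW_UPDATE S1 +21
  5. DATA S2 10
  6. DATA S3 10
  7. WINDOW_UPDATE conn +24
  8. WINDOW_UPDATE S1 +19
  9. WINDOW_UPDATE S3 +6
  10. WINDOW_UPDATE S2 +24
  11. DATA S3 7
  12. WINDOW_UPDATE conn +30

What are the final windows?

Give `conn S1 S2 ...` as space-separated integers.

Answer: 67 104 62 47

Derivation:
Op 1: conn=40 S1=40 S2=48 S3=48 blocked=[]
Op 2: conn=40 S1=40 S2=48 S3=58 blocked=[]
Op 3: conn=40 S1=64 S2=48 S3=58 blocked=[]
Op 4: conn=40 S1=85 S2=48 S3=58 blocked=[]
Op 5: conn=30 S1=85 S2=38 S3=58 blocked=[]
Op 6: conn=20 S1=85 S2=38 S3=48 blocked=[]
Op 7: conn=44 S1=85 S2=38 S3=48 blocked=[]
Op 8: conn=44 S1=104 S2=38 S3=48 blocked=[]
Op 9: conn=44 S1=104 S2=38 S3=54 blocked=[]
Op 10: conn=44 S1=104 S2=62 S3=54 blocked=[]
Op 11: conn=37 S1=104 S2=62 S3=47 blocked=[]
Op 12: conn=67 S1=104 S2=62 S3=47 blocked=[]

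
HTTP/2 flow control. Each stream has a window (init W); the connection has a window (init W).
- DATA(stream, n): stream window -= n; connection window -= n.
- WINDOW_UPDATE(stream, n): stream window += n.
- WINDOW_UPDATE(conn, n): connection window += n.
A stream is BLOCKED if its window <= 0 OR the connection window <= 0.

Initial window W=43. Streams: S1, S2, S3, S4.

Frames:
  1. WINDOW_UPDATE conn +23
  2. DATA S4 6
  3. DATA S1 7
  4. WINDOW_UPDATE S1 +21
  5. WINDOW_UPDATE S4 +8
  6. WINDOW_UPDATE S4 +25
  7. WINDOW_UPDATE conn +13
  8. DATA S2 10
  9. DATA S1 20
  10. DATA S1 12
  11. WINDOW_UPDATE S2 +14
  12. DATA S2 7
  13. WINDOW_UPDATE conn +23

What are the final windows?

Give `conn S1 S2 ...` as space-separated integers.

Answer: 40 25 40 43 70

Derivation:
Op 1: conn=66 S1=43 S2=43 S3=43 S4=43 blocked=[]
Op 2: conn=60 S1=43 S2=43 S3=43 S4=37 blocked=[]
Op 3: conn=53 S1=36 S2=43 S3=43 S4=37 blocked=[]
Op 4: conn=53 S1=57 S2=43 S3=43 S4=37 blocked=[]
Op 5: conn=53 S1=57 S2=43 S3=43 S4=45 blocked=[]
Op 6: conn=53 S1=57 S2=43 S3=43 S4=70 blocked=[]
Op 7: conn=66 S1=57 S2=43 S3=43 S4=70 blocked=[]
Op 8: conn=56 S1=57 S2=33 S3=43 S4=70 blocked=[]
Op 9: conn=36 S1=37 S2=33 S3=43 S4=70 blocked=[]
Op 10: conn=24 S1=25 S2=33 S3=43 S4=70 blocked=[]
Op 11: conn=24 S1=25 S2=47 S3=43 S4=70 blocked=[]
Op 12: conn=17 S1=25 S2=40 S3=43 S4=70 blocked=[]
Op 13: conn=40 S1=25 S2=40 S3=43 S4=70 blocked=[]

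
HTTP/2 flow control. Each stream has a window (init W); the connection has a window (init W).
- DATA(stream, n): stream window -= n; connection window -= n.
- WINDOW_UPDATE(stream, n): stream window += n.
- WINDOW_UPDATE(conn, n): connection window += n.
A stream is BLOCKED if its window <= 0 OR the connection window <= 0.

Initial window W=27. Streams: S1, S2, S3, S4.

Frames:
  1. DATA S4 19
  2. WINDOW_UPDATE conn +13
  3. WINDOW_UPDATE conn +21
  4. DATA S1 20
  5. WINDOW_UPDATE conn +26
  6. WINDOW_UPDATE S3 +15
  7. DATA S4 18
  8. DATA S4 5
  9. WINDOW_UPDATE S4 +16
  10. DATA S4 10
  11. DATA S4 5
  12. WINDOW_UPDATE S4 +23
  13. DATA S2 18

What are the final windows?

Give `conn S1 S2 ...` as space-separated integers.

Answer: -8 7 9 42 9

Derivation:
Op 1: conn=8 S1=27 S2=27 S3=27 S4=8 blocked=[]
Op 2: conn=21 S1=27 S2=27 S3=27 S4=8 blocked=[]
Op 3: conn=42 S1=27 S2=27 S3=27 S4=8 blocked=[]
Op 4: conn=22 S1=7 S2=27 S3=27 S4=8 blocked=[]
Op 5: conn=48 S1=7 S2=27 S3=27 S4=8 blocked=[]
Op 6: conn=48 S1=7 S2=27 S3=42 S4=8 blocked=[]
Op 7: conn=30 S1=7 S2=27 S3=42 S4=-10 blocked=[4]
Op 8: conn=25 S1=7 S2=27 S3=42 S4=-15 blocked=[4]
Op 9: conn=25 S1=7 S2=27 S3=42 S4=1 blocked=[]
Op 10: conn=15 S1=7 S2=27 S3=42 S4=-9 blocked=[4]
Op 11: conn=10 S1=7 S2=27 S3=42 S4=-14 blocked=[4]
Op 12: conn=10 S1=7 S2=27 S3=42 S4=9 blocked=[]
Op 13: conn=-8 S1=7 S2=9 S3=42 S4=9 blocked=[1, 2, 3, 4]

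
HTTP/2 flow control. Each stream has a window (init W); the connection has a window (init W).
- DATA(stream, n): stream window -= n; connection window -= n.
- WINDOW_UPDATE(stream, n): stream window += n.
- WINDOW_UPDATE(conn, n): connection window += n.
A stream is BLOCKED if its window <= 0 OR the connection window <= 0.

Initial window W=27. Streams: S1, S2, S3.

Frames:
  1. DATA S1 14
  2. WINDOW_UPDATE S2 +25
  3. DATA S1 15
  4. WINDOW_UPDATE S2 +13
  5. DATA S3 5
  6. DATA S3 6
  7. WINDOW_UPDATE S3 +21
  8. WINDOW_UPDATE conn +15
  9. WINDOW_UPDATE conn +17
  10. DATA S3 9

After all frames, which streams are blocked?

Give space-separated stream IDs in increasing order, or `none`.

Op 1: conn=13 S1=13 S2=27 S3=27 blocked=[]
Op 2: conn=13 S1=13 S2=52 S3=27 blocked=[]
Op 3: conn=-2 S1=-2 S2=52 S3=27 blocked=[1, 2, 3]
Op 4: conn=-2 S1=-2 S2=65 S3=27 blocked=[1, 2, 3]
Op 5: conn=-7 S1=-2 S2=65 S3=22 blocked=[1, 2, 3]
Op 6: conn=-13 S1=-2 S2=65 S3=16 blocked=[1, 2, 3]
Op 7: conn=-13 S1=-2 S2=65 S3=37 blocked=[1, 2, 3]
Op 8: conn=2 S1=-2 S2=65 S3=37 blocked=[1]
Op 9: conn=19 S1=-2 S2=65 S3=37 blocked=[1]
Op 10: conn=10 S1=-2 S2=65 S3=28 blocked=[1]

Answer: S1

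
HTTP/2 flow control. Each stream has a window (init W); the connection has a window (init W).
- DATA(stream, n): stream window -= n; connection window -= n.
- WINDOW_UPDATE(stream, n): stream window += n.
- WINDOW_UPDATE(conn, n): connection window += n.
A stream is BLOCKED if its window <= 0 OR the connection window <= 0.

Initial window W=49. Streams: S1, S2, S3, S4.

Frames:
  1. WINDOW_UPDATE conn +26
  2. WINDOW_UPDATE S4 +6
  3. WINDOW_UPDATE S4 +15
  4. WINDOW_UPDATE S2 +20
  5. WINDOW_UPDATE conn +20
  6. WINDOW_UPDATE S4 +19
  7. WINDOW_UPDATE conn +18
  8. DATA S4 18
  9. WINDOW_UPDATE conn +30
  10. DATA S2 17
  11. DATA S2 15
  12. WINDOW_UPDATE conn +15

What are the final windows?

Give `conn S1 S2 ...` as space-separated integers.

Op 1: conn=75 S1=49 S2=49 S3=49 S4=49 blocked=[]
Op 2: conn=75 S1=49 S2=49 S3=49 S4=55 blocked=[]
Op 3: conn=75 S1=49 S2=49 S3=49 S4=70 blocked=[]
Op 4: conn=75 S1=49 S2=69 S3=49 S4=70 blocked=[]
Op 5: conn=95 S1=49 S2=69 S3=49 S4=70 blocked=[]
Op 6: conn=95 S1=49 S2=69 S3=49 S4=89 blocked=[]
Op 7: conn=113 S1=49 S2=69 S3=49 S4=89 blocked=[]
Op 8: conn=95 S1=49 S2=69 S3=49 S4=71 blocked=[]
Op 9: conn=125 S1=49 S2=69 S3=49 S4=71 blocked=[]
Op 10: conn=108 S1=49 S2=52 S3=49 S4=71 blocked=[]
Op 11: conn=93 S1=49 S2=37 S3=49 S4=71 blocked=[]
Op 12: conn=108 S1=49 S2=37 S3=49 S4=71 blocked=[]

Answer: 108 49 37 49 71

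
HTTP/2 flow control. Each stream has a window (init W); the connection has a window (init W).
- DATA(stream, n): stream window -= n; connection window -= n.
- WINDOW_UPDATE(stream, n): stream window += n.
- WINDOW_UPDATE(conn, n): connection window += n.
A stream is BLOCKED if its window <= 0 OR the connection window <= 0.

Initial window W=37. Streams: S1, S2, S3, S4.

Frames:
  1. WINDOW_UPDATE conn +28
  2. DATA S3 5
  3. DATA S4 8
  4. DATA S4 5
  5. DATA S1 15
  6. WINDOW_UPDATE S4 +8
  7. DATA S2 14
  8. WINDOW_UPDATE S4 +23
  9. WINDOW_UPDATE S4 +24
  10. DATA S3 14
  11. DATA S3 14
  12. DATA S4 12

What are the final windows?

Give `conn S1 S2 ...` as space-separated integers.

Op 1: conn=65 S1=37 S2=37 S3=37 S4=37 blocked=[]
Op 2: conn=60 S1=37 S2=37 S3=32 S4=37 blocked=[]
Op 3: conn=52 S1=37 S2=37 S3=32 S4=29 blocked=[]
Op 4: conn=47 S1=37 S2=37 S3=32 S4=24 blocked=[]
Op 5: conn=32 S1=22 S2=37 S3=32 S4=24 blocked=[]
Op 6: conn=32 S1=22 S2=37 S3=32 S4=32 blocked=[]
Op 7: conn=18 S1=22 S2=23 S3=32 S4=32 blocked=[]
Op 8: conn=18 S1=22 S2=23 S3=32 S4=55 blocked=[]
Op 9: conn=18 S1=22 S2=23 S3=32 S4=79 blocked=[]
Op 10: conn=4 S1=22 S2=23 S3=18 S4=79 blocked=[]
Op 11: conn=-10 S1=22 S2=23 S3=4 S4=79 blocked=[1, 2, 3, 4]
Op 12: conn=-22 S1=22 S2=23 S3=4 S4=67 blocked=[1, 2, 3, 4]

Answer: -22 22 23 4 67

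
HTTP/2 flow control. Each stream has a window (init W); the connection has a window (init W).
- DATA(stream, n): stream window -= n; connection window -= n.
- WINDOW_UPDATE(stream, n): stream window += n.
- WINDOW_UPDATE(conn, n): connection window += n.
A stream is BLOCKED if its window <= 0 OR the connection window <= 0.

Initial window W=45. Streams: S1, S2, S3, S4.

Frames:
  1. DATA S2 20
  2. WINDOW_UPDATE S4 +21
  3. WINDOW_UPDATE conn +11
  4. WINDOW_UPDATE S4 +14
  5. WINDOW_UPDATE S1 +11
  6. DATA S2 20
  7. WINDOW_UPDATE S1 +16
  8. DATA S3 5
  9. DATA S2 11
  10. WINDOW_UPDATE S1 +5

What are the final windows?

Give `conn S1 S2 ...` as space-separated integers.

Op 1: conn=25 S1=45 S2=25 S3=45 S4=45 blocked=[]
Op 2: conn=25 S1=45 S2=25 S3=45 S4=66 blocked=[]
Op 3: conn=36 S1=45 S2=25 S3=45 S4=66 blocked=[]
Op 4: conn=36 S1=45 S2=25 S3=45 S4=80 blocked=[]
Op 5: conn=36 S1=56 S2=25 S3=45 S4=80 blocked=[]
Op 6: conn=16 S1=56 S2=5 S3=45 S4=80 blocked=[]
Op 7: conn=16 S1=72 S2=5 S3=45 S4=80 blocked=[]
Op 8: conn=11 S1=72 S2=5 S3=40 S4=80 blocked=[]
Op 9: conn=0 S1=72 S2=-6 S3=40 S4=80 blocked=[1, 2, 3, 4]
Op 10: conn=0 S1=77 S2=-6 S3=40 S4=80 blocked=[1, 2, 3, 4]

Answer: 0 77 -6 40 80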